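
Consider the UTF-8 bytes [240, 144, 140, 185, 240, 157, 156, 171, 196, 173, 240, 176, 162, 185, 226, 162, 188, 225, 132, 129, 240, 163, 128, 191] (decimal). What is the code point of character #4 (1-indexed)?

U+308B9

Offset 0: leading byte 0xF0 = 11110000 → 4-byte char #1 = F0 90 8C B9.
Offset 4: leading byte 0xF0 = 11110000 → 4-byte char #2 = F0 9D 9C AB.
Offset 8: leading byte 0xC4 = 11000100 → 2-byte char #3 = C4 AD.
Offset 10: leading byte 0xF0 = 11110000 → 4-byte char #4 = F0 B0 A2 B9.
Leading byte 0xF0 = 11110000 matches 11110xxx → 4-byte sequence.
Byte 1: 0xF0 = 11110000, payload 000 (3 bits).
Byte 2: 0xB0 = 10110000 (10xxxxxx ✓), payload 110000.
Byte 3: 0xA2 = 10100010 (10xxxxxx ✓), payload 100010.
Byte 4: 0xB9 = 10111001 (10xxxxxx ✓), payload 111001.
Concatenate: 000110000100010111001 = 0x308B9 (21 bits → U+308B9).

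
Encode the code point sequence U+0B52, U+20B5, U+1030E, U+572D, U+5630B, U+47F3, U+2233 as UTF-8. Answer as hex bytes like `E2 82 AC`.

E0 AD 92 E2 82 B5 F0 90 8C 8E E5 9C AD F1 96 8C 8B E4 9F B3 E2 88 B3

U+0B52: 3-byte form → E0 AD 92.
U+20B5: 3-byte form → E2 82 B5.
U+1030E: 4-byte form → F0 90 8C 8E.
U+572D: 3-byte form → E5 9C AD.
U+5630B: 4-byte form → F1 96 8C 8B.
U+47F3: 3-byte form → E4 9F B3.
U+2233: 3-byte form → E2 88 B3.
Concatenated (23 bytes): E0 AD 92 E2 82 B5 F0 90 8C 8E E5 9C AD F1 96 8C 8B E4 9F B3 E2 88 B3.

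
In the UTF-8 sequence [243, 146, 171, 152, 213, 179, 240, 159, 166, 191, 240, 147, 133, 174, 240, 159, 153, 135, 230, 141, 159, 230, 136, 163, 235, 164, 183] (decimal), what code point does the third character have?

Offset 0: leading byte 0xF3 = 11110011 → 4-byte char #1 = F3 92 AB 98.
Offset 4: leading byte 0xD5 = 11010101 → 2-byte char #2 = D5 B3.
Offset 6: leading byte 0xF0 = 11110000 → 4-byte char #3 = F0 9F A6 BF.
Leading byte 0xF0 = 11110000 matches 11110xxx → 4-byte sequence.
Byte 1: 0xF0 = 11110000, payload 000 (3 bits).
Byte 2: 0x9F = 10011111 (10xxxxxx ✓), payload 011111.
Byte 3: 0xA6 = 10100110 (10xxxxxx ✓), payload 100110.
Byte 4: 0xBF = 10111111 (10xxxxxx ✓), payload 111111.
Concatenate: 000011111100110111111 = 0x1F9BF (21 bits → U+1F9BF).

U+1F9BF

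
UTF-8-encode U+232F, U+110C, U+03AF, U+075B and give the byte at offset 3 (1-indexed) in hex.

0xAF

1-indexed offset 3 is 0-indexed offset 2.
U+232F → 3-byte form E2 8C AF at offsets 0–2.
Offset 2 falls in char 1's range; it's byte 3 of E2 8C AF = 0xAF.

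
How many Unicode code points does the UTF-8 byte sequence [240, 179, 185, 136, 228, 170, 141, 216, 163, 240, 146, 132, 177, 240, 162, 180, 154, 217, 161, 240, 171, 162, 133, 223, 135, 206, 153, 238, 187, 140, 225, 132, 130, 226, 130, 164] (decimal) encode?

Byte at offset 0: 0xF0 = 11110000 → 4-byte char (#1). Advance 4.
Byte at offset 4: 0xE4 = 11100100 → 3-byte char (#2). Advance 3.
Byte at offset 7: 0xD8 = 11011000 → 2-byte char (#3). Advance 2.
Byte at offset 9: 0xF0 = 11110000 → 4-byte char (#4). Advance 4.
Byte at offset 13: 0xF0 = 11110000 → 4-byte char (#5). Advance 4.
Byte at offset 17: 0xD9 = 11011001 → 2-byte char (#6). Advance 2.
Byte at offset 19: 0xF0 = 11110000 → 4-byte char (#7). Advance 4.
Byte at offset 23: 0xDF = 11011111 → 2-byte char (#8). Advance 2.
Byte at offset 25: 0xCE = 11001110 → 2-byte char (#9). Advance 2.
Byte at offset 27: 0xEE = 11101110 → 3-byte char (#10). Advance 3.
Byte at offset 30: 0xE1 = 11100001 → 3-byte char (#11). Advance 3.
Byte at offset 33: 0xE2 = 11100010 → 3-byte char (#12). Advance 3.
Reached end at offset 36 after 12 code points.

12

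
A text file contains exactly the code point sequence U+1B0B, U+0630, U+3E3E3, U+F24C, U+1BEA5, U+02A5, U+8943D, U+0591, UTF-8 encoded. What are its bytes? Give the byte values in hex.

E1 AC 8B D8 B0 F0 BE 8F A3 EF 89 8C F0 9B BA A5 CA A5 F2 89 90 BD D6 91

U+1B0B: 3-byte form → E1 AC 8B.
U+0630: 2-byte form → D8 B0.
U+3E3E3: 4-byte form → F0 BE 8F A3.
U+F24C: 3-byte form → EF 89 8C.
U+1BEA5: 4-byte form → F0 9B BA A5.
U+02A5: 2-byte form → CA A5.
U+8943D: 4-byte form → F2 89 90 BD.
U+0591: 2-byte form → D6 91.
Concatenated (24 bytes): E1 AC 8B D8 B0 F0 BE 8F A3 EF 89 8C F0 9B BA A5 CA A5 F2 89 90 BD D6 91.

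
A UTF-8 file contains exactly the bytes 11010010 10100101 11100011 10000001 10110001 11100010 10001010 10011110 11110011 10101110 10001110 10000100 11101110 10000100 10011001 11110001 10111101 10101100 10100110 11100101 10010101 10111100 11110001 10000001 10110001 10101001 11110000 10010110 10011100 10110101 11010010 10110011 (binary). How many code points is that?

10

Byte at offset 0: 0xD2 = 11010010 → 2-byte char (#1). Advance 2.
Byte at offset 2: 0xE3 = 11100011 → 3-byte char (#2). Advance 3.
Byte at offset 5: 0xE2 = 11100010 → 3-byte char (#3). Advance 3.
Byte at offset 8: 0xF3 = 11110011 → 4-byte char (#4). Advance 4.
Byte at offset 12: 0xEE = 11101110 → 3-byte char (#5). Advance 3.
Byte at offset 15: 0xF1 = 11110001 → 4-byte char (#6). Advance 4.
Byte at offset 19: 0xE5 = 11100101 → 3-byte char (#7). Advance 3.
Byte at offset 22: 0xF1 = 11110001 → 4-byte char (#8). Advance 4.
Byte at offset 26: 0xF0 = 11110000 → 4-byte char (#9). Advance 4.
Byte at offset 30: 0xD2 = 11010010 → 2-byte char (#10). Advance 2.
Reached end at offset 32 after 10 code points.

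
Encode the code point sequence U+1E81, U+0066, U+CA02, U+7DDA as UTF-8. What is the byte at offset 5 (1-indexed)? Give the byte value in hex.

0xEC

1-indexed offset 5 is 0-indexed offset 4.
U+1E81 → 3-byte form E1 BA 81 at offsets 0–2.
U+0066 → 1-byte form 66 at offsets 3–3.
U+CA02 → 3-byte form EC A8 82 at offsets 4–6.
Offset 4 falls in char 3's range; it's byte 1 of EC A8 82 = 0xEC.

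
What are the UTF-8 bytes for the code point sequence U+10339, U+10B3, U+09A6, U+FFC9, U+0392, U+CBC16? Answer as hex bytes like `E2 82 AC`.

F0 90 8C B9 E1 82 B3 E0 A6 A6 EF BF 89 CE 92 F3 8B B0 96

U+10339: 4-byte form → F0 90 8C B9.
U+10B3: 3-byte form → E1 82 B3.
U+09A6: 3-byte form → E0 A6 A6.
U+FFC9: 3-byte form → EF BF 89.
U+0392: 2-byte form → CE 92.
U+CBC16: 4-byte form → F3 8B B0 96.
Concatenated (19 bytes): F0 90 8C B9 E1 82 B3 E0 A6 A6 EF BF 89 CE 92 F3 8B B0 96.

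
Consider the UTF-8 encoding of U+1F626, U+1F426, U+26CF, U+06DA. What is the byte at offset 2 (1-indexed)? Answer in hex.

1-indexed offset 2 is 0-indexed offset 1.
U+1F626 → 4-byte form F0 9F 98 A6 at offsets 0–3.
Offset 1 falls in char 1's range; it's byte 2 of F0 9F 98 A6 = 0x9F.

0x9F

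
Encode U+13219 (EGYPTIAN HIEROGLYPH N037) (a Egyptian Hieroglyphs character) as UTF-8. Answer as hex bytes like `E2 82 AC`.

F0 93 88 99

U+13219 = 0x13219 = 78361 decimal. In range U+10000–U+10FFFF → 4-byte form: 11110xxx 10xxxxxx 10xxxxxx 10xxxxxx.
Binary (21 bits): 000010011001000011001.
Split 3+6+6+6: 000 | 010011 | 001000 | 011001.
Byte 1: 11110000 = 0xF0.
Byte 2: 10010011 = 0x93.
Byte 3: 10001000 = 0x88.
Byte 4: 10011001 = 0x99.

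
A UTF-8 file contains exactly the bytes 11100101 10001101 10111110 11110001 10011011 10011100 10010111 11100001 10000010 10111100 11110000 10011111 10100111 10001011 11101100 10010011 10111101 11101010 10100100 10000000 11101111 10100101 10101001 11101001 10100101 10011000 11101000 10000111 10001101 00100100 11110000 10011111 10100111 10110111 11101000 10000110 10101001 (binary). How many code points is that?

Byte at offset 0: 0xE5 = 11100101 → 3-byte char (#1). Advance 3.
Byte at offset 3: 0xF1 = 11110001 → 4-byte char (#2). Advance 4.
Byte at offset 7: 0xE1 = 11100001 → 3-byte char (#3). Advance 3.
Byte at offset 10: 0xF0 = 11110000 → 4-byte char (#4). Advance 4.
Byte at offset 14: 0xEC = 11101100 → 3-byte char (#5). Advance 3.
Byte at offset 17: 0xEA = 11101010 → 3-byte char (#6). Advance 3.
Byte at offset 20: 0xEF = 11101111 → 3-byte char (#7). Advance 3.
Byte at offset 23: 0xE9 = 11101001 → 3-byte char (#8). Advance 3.
Byte at offset 26: 0xE8 = 11101000 → 3-byte char (#9). Advance 3.
Byte at offset 29: 0x24 = 00100100 → 1-byte char (#10). Advance 1.
Byte at offset 30: 0xF0 = 11110000 → 4-byte char (#11). Advance 4.
Byte at offset 34: 0xE8 = 11101000 → 3-byte char (#12). Advance 3.
Reached end at offset 37 after 12 code points.

12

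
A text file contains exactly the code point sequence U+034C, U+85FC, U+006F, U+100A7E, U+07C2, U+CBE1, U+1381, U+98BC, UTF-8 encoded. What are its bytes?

U+034C: 2-byte form → CD 8C.
U+85FC: 3-byte form → E8 97 BC.
U+006F: 1-byte form → 6F.
U+100A7E: 4-byte form → F4 80 A9 BE.
U+07C2: 2-byte form → DF 82.
U+CBE1: 3-byte form → EC AF A1.
U+1381: 3-byte form → E1 8E 81.
U+98BC: 3-byte form → E9 A2 BC.
Concatenated (21 bytes): CD 8C E8 97 BC 6F F4 80 A9 BE DF 82 EC AF A1 E1 8E 81 E9 A2 BC.

CD 8C E8 97 BC 6F F4 80 A9 BE DF 82 EC AF A1 E1 8E 81 E9 A2 BC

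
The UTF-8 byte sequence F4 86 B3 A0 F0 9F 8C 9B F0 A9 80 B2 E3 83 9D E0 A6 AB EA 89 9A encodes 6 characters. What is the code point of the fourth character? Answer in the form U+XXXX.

Offset 0: leading byte 0xF4 = 11110100 → 4-byte char #1 = F4 86 B3 A0.
Offset 4: leading byte 0xF0 = 11110000 → 4-byte char #2 = F0 9F 8C 9B.
Offset 8: leading byte 0xF0 = 11110000 → 4-byte char #3 = F0 A9 80 B2.
Offset 12: leading byte 0xE3 = 11100011 → 3-byte char #4 = E3 83 9D.
Leading byte 0xE3 = 11100011 matches 1110xxxx → 3-byte sequence.
Byte 1: 0xE3 = 11100011, payload 0011 (4 bits).
Byte 2: 0x83 = 10000011 (10xxxxxx ✓), payload 000011.
Byte 3: 0x9D = 10011101 (10xxxxxx ✓), payload 011101.
Concatenate: 0011000011011101 = 0x30DD (16 bits → U+30DD).

U+30DD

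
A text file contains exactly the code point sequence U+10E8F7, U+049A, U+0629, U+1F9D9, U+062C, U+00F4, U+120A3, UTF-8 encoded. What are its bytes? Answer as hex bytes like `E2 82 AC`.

F4 8E A3 B7 D2 9A D8 A9 F0 9F A7 99 D8 AC C3 B4 F0 92 82 A3

U+10E8F7: 4-byte form → F4 8E A3 B7.
U+049A: 2-byte form → D2 9A.
U+0629: 2-byte form → D8 A9.
U+1F9D9: 4-byte form → F0 9F A7 99.
U+062C: 2-byte form → D8 AC.
U+00F4: 2-byte form → C3 B4.
U+120A3: 4-byte form → F0 92 82 A3.
Concatenated (20 bytes): F4 8E A3 B7 D2 9A D8 A9 F0 9F A7 99 D8 AC C3 B4 F0 92 82 A3.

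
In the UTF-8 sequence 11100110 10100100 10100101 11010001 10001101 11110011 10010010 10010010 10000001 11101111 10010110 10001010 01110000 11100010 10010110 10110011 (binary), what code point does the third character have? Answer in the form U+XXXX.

U+D2481

Offset 0: leading byte 0xE6 = 11100110 → 3-byte char #1 = E6 A4 A5.
Offset 3: leading byte 0xD1 = 11010001 → 2-byte char #2 = D1 8D.
Offset 5: leading byte 0xF3 = 11110011 → 4-byte char #3 = F3 92 92 81.
Leading byte 0xF3 = 11110011 matches 11110xxx → 4-byte sequence.
Byte 1: 0xF3 = 11110011, payload 011 (3 bits).
Byte 2: 0x92 = 10010010 (10xxxxxx ✓), payload 010010.
Byte 3: 0x92 = 10010010 (10xxxxxx ✓), payload 010010.
Byte 4: 0x81 = 10000001 (10xxxxxx ✓), payload 000001.
Concatenate: 011010010010010000001 = 0xD2481 (21 bits → U+D2481).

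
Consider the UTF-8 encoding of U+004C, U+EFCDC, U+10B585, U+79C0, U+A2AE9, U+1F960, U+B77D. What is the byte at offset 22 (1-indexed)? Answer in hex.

0x9D

1-indexed offset 22 is 0-indexed offset 21.
U+004C → 1-byte form 4C at offsets 0–0.
U+EFCDC → 4-byte form F3 AF B3 9C at offsets 1–4.
U+10B585 → 4-byte form F4 8B 96 85 at offsets 5–8.
U+79C0 → 3-byte form E7 A7 80 at offsets 9–11.
U+A2AE9 → 4-byte form F2 A2 AB A9 at offsets 12–15.
U+1F960 → 4-byte form F0 9F A5 A0 at offsets 16–19.
U+B77D → 3-byte form EB 9D BD at offsets 20–22.
Offset 21 falls in char 7's range; it's byte 2 of EB 9D BD = 0x9D.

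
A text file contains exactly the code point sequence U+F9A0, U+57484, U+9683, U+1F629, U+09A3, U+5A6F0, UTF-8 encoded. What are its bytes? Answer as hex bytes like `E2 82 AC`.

U+F9A0: 3-byte form → EF A6 A0.
U+57484: 4-byte form → F1 97 92 84.
U+9683: 3-byte form → E9 9A 83.
U+1F629: 4-byte form → F0 9F 98 A9.
U+09A3: 3-byte form → E0 A6 A3.
U+5A6F0: 4-byte form → F1 9A 9B B0.
Concatenated (21 bytes): EF A6 A0 F1 97 92 84 E9 9A 83 F0 9F 98 A9 E0 A6 A3 F1 9A 9B B0.

EF A6 A0 F1 97 92 84 E9 9A 83 F0 9F 98 A9 E0 A6 A3 F1 9A 9B B0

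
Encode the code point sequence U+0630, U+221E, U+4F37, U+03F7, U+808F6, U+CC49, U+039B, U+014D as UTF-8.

U+0630: 2-byte form → D8 B0.
U+221E: 3-byte form → E2 88 9E.
U+4F37: 3-byte form → E4 BC B7.
U+03F7: 2-byte form → CF B7.
U+808F6: 4-byte form → F2 80 A3 B6.
U+CC49: 3-byte form → EC B1 89.
U+039B: 2-byte form → CE 9B.
U+014D: 2-byte form → C5 8D.
Concatenated (21 bytes): D8 B0 E2 88 9E E4 BC B7 CF B7 F2 80 A3 B6 EC B1 89 CE 9B C5 8D.

D8 B0 E2 88 9E E4 BC B7 CF B7 F2 80 A3 B6 EC B1 89 CE 9B C5 8D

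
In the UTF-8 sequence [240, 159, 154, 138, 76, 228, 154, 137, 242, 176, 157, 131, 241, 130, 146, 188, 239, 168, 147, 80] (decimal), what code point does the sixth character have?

U+FA13

Offset 0: leading byte 0xF0 = 11110000 → 4-byte char #1 = F0 9F 9A 8A.
Offset 4: leading byte 0x4C = 01001100 → 1-byte char #2 = 4C.
Offset 5: leading byte 0xE4 = 11100100 → 3-byte char #3 = E4 9A 89.
Offset 8: leading byte 0xF2 = 11110010 → 4-byte char #4 = F2 B0 9D 83.
Offset 12: leading byte 0xF1 = 11110001 → 4-byte char #5 = F1 82 92 BC.
Offset 16: leading byte 0xEF = 11101111 → 3-byte char #6 = EF A8 93.
Leading byte 0xEF = 11101111 matches 1110xxxx → 3-byte sequence.
Byte 1: 0xEF = 11101111, payload 1111 (4 bits).
Byte 2: 0xA8 = 10101000 (10xxxxxx ✓), payload 101000.
Byte 3: 0x93 = 10010011 (10xxxxxx ✓), payload 010011.
Concatenate: 1111101000010011 = 0xFA13 (16 bits → U+FA13).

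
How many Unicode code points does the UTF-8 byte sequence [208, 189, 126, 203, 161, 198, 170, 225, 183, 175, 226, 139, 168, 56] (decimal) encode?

7

Byte at offset 0: 0xD0 = 11010000 → 2-byte char (#1). Advance 2.
Byte at offset 2: 0x7E = 01111110 → 1-byte char (#2). Advance 1.
Byte at offset 3: 0xCB = 11001011 → 2-byte char (#3). Advance 2.
Byte at offset 5: 0xC6 = 11000110 → 2-byte char (#4). Advance 2.
Byte at offset 7: 0xE1 = 11100001 → 3-byte char (#5). Advance 3.
Byte at offset 10: 0xE2 = 11100010 → 3-byte char (#6). Advance 3.
Byte at offset 13: 0x38 = 00111000 → 1-byte char (#7). Advance 1.
Reached end at offset 14 after 7 code points.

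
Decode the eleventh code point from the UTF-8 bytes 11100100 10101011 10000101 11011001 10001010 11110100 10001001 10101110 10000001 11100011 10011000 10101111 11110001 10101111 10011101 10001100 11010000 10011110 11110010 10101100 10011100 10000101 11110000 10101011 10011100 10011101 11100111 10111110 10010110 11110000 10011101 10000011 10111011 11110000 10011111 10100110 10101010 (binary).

Offset 0: leading byte 0xE4 = 11100100 → 3-byte char #1 = E4 AB 85.
Offset 3: leading byte 0xD9 = 11011001 → 2-byte char #2 = D9 8A.
Offset 5: leading byte 0xF4 = 11110100 → 4-byte char #3 = F4 89 AE 81.
Offset 9: leading byte 0xE3 = 11100011 → 3-byte char #4 = E3 98 AF.
Offset 12: leading byte 0xF1 = 11110001 → 4-byte char #5 = F1 AF 9D 8C.
Offset 16: leading byte 0xD0 = 11010000 → 2-byte char #6 = D0 9E.
Offset 18: leading byte 0xF2 = 11110010 → 4-byte char #7 = F2 AC 9C 85.
Offset 22: leading byte 0xF0 = 11110000 → 4-byte char #8 = F0 AB 9C 9D.
Offset 26: leading byte 0xE7 = 11100111 → 3-byte char #9 = E7 BE 96.
Offset 29: leading byte 0xF0 = 11110000 → 4-byte char #10 = F0 9D 83 BB.
Offset 33: leading byte 0xF0 = 11110000 → 4-byte char #11 = F0 9F A6 AA.
Leading byte 0xF0 = 11110000 matches 11110xxx → 4-byte sequence.
Byte 1: 0xF0 = 11110000, payload 000 (3 bits).
Byte 2: 0x9F = 10011111 (10xxxxxx ✓), payload 011111.
Byte 3: 0xA6 = 10100110 (10xxxxxx ✓), payload 100110.
Byte 4: 0xAA = 10101010 (10xxxxxx ✓), payload 101010.
Concatenate: 000011111100110101010 = 0x1F9AA (21 bits → U+1F9AA).

U+1F9AA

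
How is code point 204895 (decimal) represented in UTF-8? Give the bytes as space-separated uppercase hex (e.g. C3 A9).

F0 B2 81 9F

U+3205F = 0x3205F = 204895 decimal. In range U+10000–U+10FFFF → 4-byte form: 11110xxx 10xxxxxx 10xxxxxx 10xxxxxx.
Binary (21 bits): 000110010000001011111.
Split 3+6+6+6: 000 | 110010 | 000001 | 011111.
Byte 1: 11110000 = 0xF0.
Byte 2: 10110010 = 0xB2.
Byte 3: 10000001 = 0x81.
Byte 4: 10011111 = 0x9F.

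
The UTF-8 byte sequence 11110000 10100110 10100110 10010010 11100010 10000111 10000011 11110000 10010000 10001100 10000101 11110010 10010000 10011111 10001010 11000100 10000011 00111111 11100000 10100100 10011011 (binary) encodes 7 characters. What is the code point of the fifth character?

Offset 0: leading byte 0xF0 = 11110000 → 4-byte char #1 = F0 A6 A6 92.
Offset 4: leading byte 0xE2 = 11100010 → 3-byte char #2 = E2 87 83.
Offset 7: leading byte 0xF0 = 11110000 → 4-byte char #3 = F0 90 8C 85.
Offset 11: leading byte 0xF2 = 11110010 → 4-byte char #4 = F2 90 9F 8A.
Offset 15: leading byte 0xC4 = 11000100 → 2-byte char #5 = C4 83.
Leading byte 0xC4 = 11000100 matches 110xxxxx → 2-byte sequence.
Byte 1: 0xC4 = 11000100, payload 00100 (5 bits).
Byte 2: 0x83 = 10000011 (10xxxxxx ✓), payload 000011.
Concatenate: 00100000011 = 0x103 (11 bits → U+0103).

U+0103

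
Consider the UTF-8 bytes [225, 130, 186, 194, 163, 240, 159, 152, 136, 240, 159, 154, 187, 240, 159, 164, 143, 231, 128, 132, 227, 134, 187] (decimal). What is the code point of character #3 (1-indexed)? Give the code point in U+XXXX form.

Offset 0: leading byte 0xE1 = 11100001 → 3-byte char #1 = E1 82 BA.
Offset 3: leading byte 0xC2 = 11000010 → 2-byte char #2 = C2 A3.
Offset 5: leading byte 0xF0 = 11110000 → 4-byte char #3 = F0 9F 98 88.
Leading byte 0xF0 = 11110000 matches 11110xxx → 4-byte sequence.
Byte 1: 0xF0 = 11110000, payload 000 (3 bits).
Byte 2: 0x9F = 10011111 (10xxxxxx ✓), payload 011111.
Byte 3: 0x98 = 10011000 (10xxxxxx ✓), payload 011000.
Byte 4: 0x88 = 10001000 (10xxxxxx ✓), payload 001000.
Concatenate: 000011111011000001000 = 0x1F608 (21 bits → U+1F608).

U+1F608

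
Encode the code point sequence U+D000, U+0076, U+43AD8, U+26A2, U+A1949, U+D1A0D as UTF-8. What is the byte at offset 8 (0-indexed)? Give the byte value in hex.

U+D000 → 3-byte form ED 80 80 at offsets 0–2.
U+0076 → 1-byte form 76 at offsets 3–3.
U+43AD8 → 4-byte form F1 83 AB 98 at offsets 4–7.
U+26A2 → 3-byte form E2 9A A2 at offsets 8–10.
Offset 8 falls in char 4's range; it's byte 1 of E2 9A A2 = 0xE2.

0xE2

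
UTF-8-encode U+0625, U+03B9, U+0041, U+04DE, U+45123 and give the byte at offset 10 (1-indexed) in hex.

0x84

1-indexed offset 10 is 0-indexed offset 9.
U+0625 → 2-byte form D8 A5 at offsets 0–1.
U+03B9 → 2-byte form CE B9 at offsets 2–3.
U+0041 → 1-byte form 41 at offsets 4–4.
U+04DE → 2-byte form D3 9E at offsets 5–6.
U+45123 → 4-byte form F1 85 84 A3 at offsets 7–10.
Offset 9 falls in char 5's range; it's byte 3 of F1 85 84 A3 = 0x84.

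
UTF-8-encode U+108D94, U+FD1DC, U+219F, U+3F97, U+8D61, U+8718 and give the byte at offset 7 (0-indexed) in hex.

U+108D94 → 4-byte form F4 88 B6 94 at offsets 0–3.
U+FD1DC → 4-byte form F3 BD 87 9C at offsets 4–7.
Offset 7 falls in char 2's range; it's byte 4 of F3 BD 87 9C = 0x9C.

0x9C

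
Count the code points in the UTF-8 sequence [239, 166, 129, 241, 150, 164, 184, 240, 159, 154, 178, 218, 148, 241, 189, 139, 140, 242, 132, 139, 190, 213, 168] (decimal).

7

Byte at offset 0: 0xEF = 11101111 → 3-byte char (#1). Advance 3.
Byte at offset 3: 0xF1 = 11110001 → 4-byte char (#2). Advance 4.
Byte at offset 7: 0xF0 = 11110000 → 4-byte char (#3). Advance 4.
Byte at offset 11: 0xDA = 11011010 → 2-byte char (#4). Advance 2.
Byte at offset 13: 0xF1 = 11110001 → 4-byte char (#5). Advance 4.
Byte at offset 17: 0xF2 = 11110010 → 4-byte char (#6). Advance 4.
Byte at offset 21: 0xD5 = 11010101 → 2-byte char (#7). Advance 2.
Reached end at offset 23 after 7 code points.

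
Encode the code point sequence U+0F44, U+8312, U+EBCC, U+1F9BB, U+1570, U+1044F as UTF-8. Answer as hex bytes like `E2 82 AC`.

E0 BD 84 E8 8C 92 EE AF 8C F0 9F A6 BB E1 95 B0 F0 90 91 8F

U+0F44: 3-byte form → E0 BD 84.
U+8312: 3-byte form → E8 8C 92.
U+EBCC: 3-byte form → EE AF 8C.
U+1F9BB: 4-byte form → F0 9F A6 BB.
U+1570: 3-byte form → E1 95 B0.
U+1044F: 4-byte form → F0 90 91 8F.
Concatenated (20 bytes): E0 BD 84 E8 8C 92 EE AF 8C F0 9F A6 BB E1 95 B0 F0 90 91 8F.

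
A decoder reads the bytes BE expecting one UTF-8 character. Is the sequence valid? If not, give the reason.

invalid (continuation byte with no leading byte)

Byte 0xBE = 10111110 has the form 10xxxxxx — a continuation byte — but there is no preceding leading byte.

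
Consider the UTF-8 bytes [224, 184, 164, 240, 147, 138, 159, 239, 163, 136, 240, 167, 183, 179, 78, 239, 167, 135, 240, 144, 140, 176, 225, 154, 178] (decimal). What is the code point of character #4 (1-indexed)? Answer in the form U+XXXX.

U+27DF3

Offset 0: leading byte 0xE0 = 11100000 → 3-byte char #1 = E0 B8 A4.
Offset 3: leading byte 0xF0 = 11110000 → 4-byte char #2 = F0 93 8A 9F.
Offset 7: leading byte 0xEF = 11101111 → 3-byte char #3 = EF A3 88.
Offset 10: leading byte 0xF0 = 11110000 → 4-byte char #4 = F0 A7 B7 B3.
Leading byte 0xF0 = 11110000 matches 11110xxx → 4-byte sequence.
Byte 1: 0xF0 = 11110000, payload 000 (3 bits).
Byte 2: 0xA7 = 10100111 (10xxxxxx ✓), payload 100111.
Byte 3: 0xB7 = 10110111 (10xxxxxx ✓), payload 110111.
Byte 4: 0xB3 = 10110011 (10xxxxxx ✓), payload 110011.
Concatenate: 000100111110111110011 = 0x27DF3 (21 bits → U+27DF3).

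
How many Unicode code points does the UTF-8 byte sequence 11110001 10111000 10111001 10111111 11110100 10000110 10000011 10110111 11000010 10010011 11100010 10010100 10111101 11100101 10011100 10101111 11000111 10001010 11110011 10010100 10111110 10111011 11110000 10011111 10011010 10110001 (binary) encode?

Byte at offset 0: 0xF1 = 11110001 → 4-byte char (#1). Advance 4.
Byte at offset 4: 0xF4 = 11110100 → 4-byte char (#2). Advance 4.
Byte at offset 8: 0xC2 = 11000010 → 2-byte char (#3). Advance 2.
Byte at offset 10: 0xE2 = 11100010 → 3-byte char (#4). Advance 3.
Byte at offset 13: 0xE5 = 11100101 → 3-byte char (#5). Advance 3.
Byte at offset 16: 0xC7 = 11000111 → 2-byte char (#6). Advance 2.
Byte at offset 18: 0xF3 = 11110011 → 4-byte char (#7). Advance 4.
Byte at offset 22: 0xF0 = 11110000 → 4-byte char (#8). Advance 4.
Reached end at offset 26 after 8 code points.

8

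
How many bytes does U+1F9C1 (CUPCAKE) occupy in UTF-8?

4

U+1F9C1 = 0x1F9C1. UTF-8 uses 1 byte below 0x80, 2 below 0x800, 3 below 0x10000, 4 up to 0x10FFFF. 0x1F9C1 is in U+10000–U+10FFFF → 4 bytes.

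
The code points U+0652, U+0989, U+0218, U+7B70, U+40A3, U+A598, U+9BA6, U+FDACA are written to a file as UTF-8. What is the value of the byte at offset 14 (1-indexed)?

1-indexed offset 14 is 0-indexed offset 13.
U+0652 → 2-byte form D9 92 at offsets 0–1.
U+0989 → 3-byte form E0 A6 89 at offsets 2–4.
U+0218 → 2-byte form C8 98 at offsets 5–6.
U+7B70 → 3-byte form E7 AD B0 at offsets 7–9.
U+40A3 → 3-byte form E4 82 A3 at offsets 10–12.
U+A598 → 3-byte form EA 96 98 at offsets 13–15.
Offset 13 falls in char 6's range; it's byte 1 of EA 96 98 = 0xEA.

0xEA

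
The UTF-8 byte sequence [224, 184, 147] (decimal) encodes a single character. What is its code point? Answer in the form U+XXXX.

U+0E13

Leading byte 0xE0 = 11100000 matches 1110xxxx → 3-byte sequence.
Byte 1: 0xE0 = 11100000, payload 0000 (4 bits).
Byte 2: 0xB8 = 10111000 (10xxxxxx ✓), payload 111000.
Byte 3: 0x93 = 10010011 (10xxxxxx ✓), payload 010011.
Concatenate: 0000111000010011 = 0xE13 (16 bits → U+0E13).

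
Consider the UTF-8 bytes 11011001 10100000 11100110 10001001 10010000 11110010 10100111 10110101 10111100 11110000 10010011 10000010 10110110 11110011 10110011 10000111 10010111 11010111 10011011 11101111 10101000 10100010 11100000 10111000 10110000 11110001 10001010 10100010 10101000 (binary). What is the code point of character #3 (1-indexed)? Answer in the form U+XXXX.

U+A7D7C

Offset 0: leading byte 0xD9 = 11011001 → 2-byte char #1 = D9 A0.
Offset 2: leading byte 0xE6 = 11100110 → 3-byte char #2 = E6 89 90.
Offset 5: leading byte 0xF2 = 11110010 → 4-byte char #3 = F2 A7 B5 BC.
Leading byte 0xF2 = 11110010 matches 11110xxx → 4-byte sequence.
Byte 1: 0xF2 = 11110010, payload 010 (3 bits).
Byte 2: 0xA7 = 10100111 (10xxxxxx ✓), payload 100111.
Byte 3: 0xB5 = 10110101 (10xxxxxx ✓), payload 110101.
Byte 4: 0xBC = 10111100 (10xxxxxx ✓), payload 111100.
Concatenate: 010100111110101111100 = 0xA7D7C (21 bits → U+A7D7C).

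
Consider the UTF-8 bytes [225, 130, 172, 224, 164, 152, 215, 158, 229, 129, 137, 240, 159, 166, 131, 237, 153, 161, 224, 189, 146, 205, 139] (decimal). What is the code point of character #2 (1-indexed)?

Offset 0: leading byte 0xE1 = 11100001 → 3-byte char #1 = E1 82 AC.
Offset 3: leading byte 0xE0 = 11100000 → 3-byte char #2 = E0 A4 98.
Leading byte 0xE0 = 11100000 matches 1110xxxx → 3-byte sequence.
Byte 1: 0xE0 = 11100000, payload 0000 (4 bits).
Byte 2: 0xA4 = 10100100 (10xxxxxx ✓), payload 100100.
Byte 3: 0x98 = 10011000 (10xxxxxx ✓), payload 011000.
Concatenate: 0000100100011000 = 0x918 (16 bits → U+0918).

U+0918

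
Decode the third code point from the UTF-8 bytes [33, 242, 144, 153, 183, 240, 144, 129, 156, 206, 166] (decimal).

Offset 0: leading byte 0x21 = 00100001 → 1-byte char #1 = 21.
Offset 1: leading byte 0xF2 = 11110010 → 4-byte char #2 = F2 90 99 B7.
Offset 5: leading byte 0xF0 = 11110000 → 4-byte char #3 = F0 90 81 9C.
Leading byte 0xF0 = 11110000 matches 11110xxx → 4-byte sequence.
Byte 1: 0xF0 = 11110000, payload 000 (3 bits).
Byte 2: 0x90 = 10010000 (10xxxxxx ✓), payload 010000.
Byte 3: 0x81 = 10000001 (10xxxxxx ✓), payload 000001.
Byte 4: 0x9C = 10011100 (10xxxxxx ✓), payload 011100.
Concatenate: 000010000000001011100 = 0x1005C (21 bits → U+1005C).

U+1005C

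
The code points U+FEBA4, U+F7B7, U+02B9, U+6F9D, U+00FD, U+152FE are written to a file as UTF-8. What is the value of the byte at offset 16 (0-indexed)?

U+FEBA4 → 4-byte form F3 BE AE A4 at offsets 0–3.
U+F7B7 → 3-byte form EF 9E B7 at offsets 4–6.
U+02B9 → 2-byte form CA B9 at offsets 7–8.
U+6F9D → 3-byte form E6 BE 9D at offsets 9–11.
U+00FD → 2-byte form C3 BD at offsets 12–13.
U+152FE → 4-byte form F0 95 8B BE at offsets 14–17.
Offset 16 falls in char 6's range; it's byte 3 of F0 95 8B BE = 0x8B.

0x8B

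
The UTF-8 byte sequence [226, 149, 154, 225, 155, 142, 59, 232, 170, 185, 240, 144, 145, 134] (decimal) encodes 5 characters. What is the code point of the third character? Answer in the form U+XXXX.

U+003B

Offset 0: leading byte 0xE2 = 11100010 → 3-byte char #1 = E2 95 9A.
Offset 3: leading byte 0xE1 = 11100001 → 3-byte char #2 = E1 9B 8E.
Offset 6: leading byte 0x3B = 00111011 → 1-byte char #3 = 3B.
Leading byte 0x3B = 00111011 matches 0xxxxxxx → 1-byte sequence.
Byte 1: 0x3B = 00111011, payload 0111011 (7 bits).
Concatenate: 0111011 = 0x3B (7 bits → U+003B).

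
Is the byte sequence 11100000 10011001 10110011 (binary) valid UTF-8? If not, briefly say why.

Leading byte 0xE0 = 11100000 → 3-byte form.
Continuation bytes all match 10xxxxxx. Payload decodes to 0x673.
But 0x673 < 0x800, the minimum for a 3-byte sequence — this is an overlong encoding.

invalid (overlong encoding)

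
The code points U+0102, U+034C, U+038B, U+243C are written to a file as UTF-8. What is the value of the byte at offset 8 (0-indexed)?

0xBC

U+0102 → 2-byte form C4 82 at offsets 0–1.
U+034C → 2-byte form CD 8C at offsets 2–3.
U+038B → 2-byte form CE 8B at offsets 4–5.
U+243C → 3-byte form E2 90 BC at offsets 6–8.
Offset 8 falls in char 4's range; it's byte 3 of E2 90 BC = 0xBC.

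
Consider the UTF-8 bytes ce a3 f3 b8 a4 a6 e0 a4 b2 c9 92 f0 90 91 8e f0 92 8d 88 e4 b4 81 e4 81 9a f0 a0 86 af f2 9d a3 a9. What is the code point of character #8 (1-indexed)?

U+405A

Offset 0: leading byte 0xCE = 11001110 → 2-byte char #1 = CE A3.
Offset 2: leading byte 0xF3 = 11110011 → 4-byte char #2 = F3 B8 A4 A6.
Offset 6: leading byte 0xE0 = 11100000 → 3-byte char #3 = E0 A4 B2.
Offset 9: leading byte 0xC9 = 11001001 → 2-byte char #4 = C9 92.
Offset 11: leading byte 0xF0 = 11110000 → 4-byte char #5 = F0 90 91 8E.
Offset 15: leading byte 0xF0 = 11110000 → 4-byte char #6 = F0 92 8D 88.
Offset 19: leading byte 0xE4 = 11100100 → 3-byte char #7 = E4 B4 81.
Offset 22: leading byte 0xE4 = 11100100 → 3-byte char #8 = E4 81 9A.
Leading byte 0xE4 = 11100100 matches 1110xxxx → 3-byte sequence.
Byte 1: 0xE4 = 11100100, payload 0100 (4 bits).
Byte 2: 0x81 = 10000001 (10xxxxxx ✓), payload 000001.
Byte 3: 0x9A = 10011010 (10xxxxxx ✓), payload 011010.
Concatenate: 0100000001011010 = 0x405A (16 bits → U+405A).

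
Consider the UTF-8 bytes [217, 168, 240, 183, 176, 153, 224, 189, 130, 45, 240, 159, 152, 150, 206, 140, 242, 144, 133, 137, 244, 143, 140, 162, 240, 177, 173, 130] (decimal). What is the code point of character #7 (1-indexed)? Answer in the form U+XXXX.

Offset 0: leading byte 0xD9 = 11011001 → 2-byte char #1 = D9 A8.
Offset 2: leading byte 0xF0 = 11110000 → 4-byte char #2 = F0 B7 B0 99.
Offset 6: leading byte 0xE0 = 11100000 → 3-byte char #3 = E0 BD 82.
Offset 9: leading byte 0x2D = 00101101 → 1-byte char #4 = 2D.
Offset 10: leading byte 0xF0 = 11110000 → 4-byte char #5 = F0 9F 98 96.
Offset 14: leading byte 0xCE = 11001110 → 2-byte char #6 = CE 8C.
Offset 16: leading byte 0xF2 = 11110010 → 4-byte char #7 = F2 90 85 89.
Leading byte 0xF2 = 11110010 matches 11110xxx → 4-byte sequence.
Byte 1: 0xF2 = 11110010, payload 010 (3 bits).
Byte 2: 0x90 = 10010000 (10xxxxxx ✓), payload 010000.
Byte 3: 0x85 = 10000101 (10xxxxxx ✓), payload 000101.
Byte 4: 0x89 = 10001001 (10xxxxxx ✓), payload 001001.
Concatenate: 010010000000101001001 = 0x90149 (21 bits → U+90149).

U+90149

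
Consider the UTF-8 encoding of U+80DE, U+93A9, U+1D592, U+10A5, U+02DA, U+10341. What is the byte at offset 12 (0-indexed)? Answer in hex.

0xA5

U+80DE → 3-byte form E8 83 9E at offsets 0–2.
U+93A9 → 3-byte form E9 8E A9 at offsets 3–5.
U+1D592 → 4-byte form F0 9D 96 92 at offsets 6–9.
U+10A5 → 3-byte form E1 82 A5 at offsets 10–12.
Offset 12 falls in char 4's range; it's byte 3 of E1 82 A5 = 0xA5.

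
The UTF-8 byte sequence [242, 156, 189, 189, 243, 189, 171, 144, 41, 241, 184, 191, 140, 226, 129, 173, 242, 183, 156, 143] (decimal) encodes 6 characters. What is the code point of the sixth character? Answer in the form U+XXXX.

Offset 0: leading byte 0xF2 = 11110010 → 4-byte char #1 = F2 9C BD BD.
Offset 4: leading byte 0xF3 = 11110011 → 4-byte char #2 = F3 BD AB 90.
Offset 8: leading byte 0x29 = 00101001 → 1-byte char #3 = 29.
Offset 9: leading byte 0xF1 = 11110001 → 4-byte char #4 = F1 B8 BF 8C.
Offset 13: leading byte 0xE2 = 11100010 → 3-byte char #5 = E2 81 AD.
Offset 16: leading byte 0xF2 = 11110010 → 4-byte char #6 = F2 B7 9C 8F.
Leading byte 0xF2 = 11110010 matches 11110xxx → 4-byte sequence.
Byte 1: 0xF2 = 11110010, payload 010 (3 bits).
Byte 2: 0xB7 = 10110111 (10xxxxxx ✓), payload 110111.
Byte 3: 0x9C = 10011100 (10xxxxxx ✓), payload 011100.
Byte 4: 0x8F = 10001111 (10xxxxxx ✓), payload 001111.
Concatenate: 010110111011100001111 = 0xB770F (21 bits → U+B770F).

U+B770F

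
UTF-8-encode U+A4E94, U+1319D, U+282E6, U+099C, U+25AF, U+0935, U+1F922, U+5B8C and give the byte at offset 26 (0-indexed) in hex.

0xAE

U+A4E94 → 4-byte form F2 A4 BA 94 at offsets 0–3.
U+1319D → 4-byte form F0 93 86 9D at offsets 4–7.
U+282E6 → 4-byte form F0 A8 8B A6 at offsets 8–11.
U+099C → 3-byte form E0 A6 9C at offsets 12–14.
U+25AF → 3-byte form E2 96 AF at offsets 15–17.
U+0935 → 3-byte form E0 A4 B5 at offsets 18–20.
U+1F922 → 4-byte form F0 9F A4 A2 at offsets 21–24.
U+5B8C → 3-byte form E5 AE 8C at offsets 25–27.
Offset 26 falls in char 8's range; it's byte 2 of E5 AE 8C = 0xAE.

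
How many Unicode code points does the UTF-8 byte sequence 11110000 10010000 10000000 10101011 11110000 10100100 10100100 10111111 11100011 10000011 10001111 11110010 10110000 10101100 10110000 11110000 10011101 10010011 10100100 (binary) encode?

Byte at offset 0: 0xF0 = 11110000 → 4-byte char (#1). Advance 4.
Byte at offset 4: 0xF0 = 11110000 → 4-byte char (#2). Advance 4.
Byte at offset 8: 0xE3 = 11100011 → 3-byte char (#3). Advance 3.
Byte at offset 11: 0xF2 = 11110010 → 4-byte char (#4). Advance 4.
Byte at offset 15: 0xF0 = 11110000 → 4-byte char (#5). Advance 4.
Reached end at offset 19 after 5 code points.

5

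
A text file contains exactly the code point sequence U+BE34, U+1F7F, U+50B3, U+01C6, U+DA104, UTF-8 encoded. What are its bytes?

U+BE34: 3-byte form → EB B8 B4.
U+1F7F: 3-byte form → E1 BD BF.
U+50B3: 3-byte form → E5 82 B3.
U+01C6: 2-byte form → C7 86.
U+DA104: 4-byte form → F3 9A 84 84.
Concatenated (15 bytes): EB B8 B4 E1 BD BF E5 82 B3 C7 86 F3 9A 84 84.

EB B8 B4 E1 BD BF E5 82 B3 C7 86 F3 9A 84 84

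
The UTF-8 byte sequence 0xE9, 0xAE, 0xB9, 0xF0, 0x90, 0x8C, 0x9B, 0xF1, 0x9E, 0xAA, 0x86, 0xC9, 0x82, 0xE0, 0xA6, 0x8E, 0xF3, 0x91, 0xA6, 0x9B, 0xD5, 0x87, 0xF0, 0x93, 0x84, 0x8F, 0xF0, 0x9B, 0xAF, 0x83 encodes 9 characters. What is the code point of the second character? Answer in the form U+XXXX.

U+1031B

Offset 0: leading byte 0xE9 = 11101001 → 3-byte char #1 = E9 AE B9.
Offset 3: leading byte 0xF0 = 11110000 → 4-byte char #2 = F0 90 8C 9B.
Leading byte 0xF0 = 11110000 matches 11110xxx → 4-byte sequence.
Byte 1: 0xF0 = 11110000, payload 000 (3 bits).
Byte 2: 0x90 = 10010000 (10xxxxxx ✓), payload 010000.
Byte 3: 0x8C = 10001100 (10xxxxxx ✓), payload 001100.
Byte 4: 0x9B = 10011011 (10xxxxxx ✓), payload 011011.
Concatenate: 000010000001100011011 = 0x1031B (21 bits → U+1031B).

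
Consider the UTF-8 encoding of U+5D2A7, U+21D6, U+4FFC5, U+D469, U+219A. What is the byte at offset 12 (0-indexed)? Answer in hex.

0x91

U+5D2A7 → 4-byte form F1 9D 8A A7 at offsets 0–3.
U+21D6 → 3-byte form E2 87 96 at offsets 4–6.
U+4FFC5 → 4-byte form F1 8F BF 85 at offsets 7–10.
U+D469 → 3-byte form ED 91 A9 at offsets 11–13.
Offset 12 falls in char 4's range; it's byte 2 of ED 91 A9 = 0x91.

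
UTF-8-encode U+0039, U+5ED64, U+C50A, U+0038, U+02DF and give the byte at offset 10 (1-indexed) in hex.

0xCB

1-indexed offset 10 is 0-indexed offset 9.
U+0039 → 1-byte form 39 at offsets 0–0.
U+5ED64 → 4-byte form F1 9E B5 A4 at offsets 1–4.
U+C50A → 3-byte form EC 94 8A at offsets 5–7.
U+0038 → 1-byte form 38 at offsets 8–8.
U+02DF → 2-byte form CB 9F at offsets 9–10.
Offset 9 falls in char 5's range; it's byte 1 of CB 9F = 0xCB.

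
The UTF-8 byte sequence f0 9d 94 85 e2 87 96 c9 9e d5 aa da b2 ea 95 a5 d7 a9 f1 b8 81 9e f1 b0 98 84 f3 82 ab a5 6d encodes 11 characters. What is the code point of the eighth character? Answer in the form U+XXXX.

Offset 0: leading byte 0xF0 = 11110000 → 4-byte char #1 = F0 9D 94 85.
Offset 4: leading byte 0xE2 = 11100010 → 3-byte char #2 = E2 87 96.
Offset 7: leading byte 0xC9 = 11001001 → 2-byte char #3 = C9 9E.
Offset 9: leading byte 0xD5 = 11010101 → 2-byte char #4 = D5 AA.
Offset 11: leading byte 0xDA = 11011010 → 2-byte char #5 = DA B2.
Offset 13: leading byte 0xEA = 11101010 → 3-byte char #6 = EA 95 A5.
Offset 16: leading byte 0xD7 = 11010111 → 2-byte char #7 = D7 A9.
Offset 18: leading byte 0xF1 = 11110001 → 4-byte char #8 = F1 B8 81 9E.
Leading byte 0xF1 = 11110001 matches 11110xxx → 4-byte sequence.
Byte 1: 0xF1 = 11110001, payload 001 (3 bits).
Byte 2: 0xB8 = 10111000 (10xxxxxx ✓), payload 111000.
Byte 3: 0x81 = 10000001 (10xxxxxx ✓), payload 000001.
Byte 4: 0x9E = 10011110 (10xxxxxx ✓), payload 011110.
Concatenate: 001111000000001011110 = 0x7805E (21 bits → U+7805E).

U+7805E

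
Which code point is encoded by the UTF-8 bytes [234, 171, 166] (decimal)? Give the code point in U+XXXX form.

Leading byte 0xEA = 11101010 matches 1110xxxx → 3-byte sequence.
Byte 1: 0xEA = 11101010, payload 1010 (4 bits).
Byte 2: 0xAB = 10101011 (10xxxxxx ✓), payload 101011.
Byte 3: 0xA6 = 10100110 (10xxxxxx ✓), payload 100110.
Concatenate: 1010101011100110 = 0xAAE6 (16 bits → U+AAE6).

U+AAE6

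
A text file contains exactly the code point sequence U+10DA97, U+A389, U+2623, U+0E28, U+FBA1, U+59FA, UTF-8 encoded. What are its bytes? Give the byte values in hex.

U+10DA97: 4-byte form → F4 8D AA 97.
U+A389: 3-byte form → EA 8E 89.
U+2623: 3-byte form → E2 98 A3.
U+0E28: 3-byte form → E0 B8 A8.
U+FBA1: 3-byte form → EF AE A1.
U+59FA: 3-byte form → E5 A7 BA.
Concatenated (19 bytes): F4 8D AA 97 EA 8E 89 E2 98 A3 E0 B8 A8 EF AE A1 E5 A7 BA.

F4 8D AA 97 EA 8E 89 E2 98 A3 E0 B8 A8 EF AE A1 E5 A7 BA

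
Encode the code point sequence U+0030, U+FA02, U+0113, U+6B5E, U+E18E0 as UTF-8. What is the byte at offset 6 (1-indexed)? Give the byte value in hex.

0x93

1-indexed offset 6 is 0-indexed offset 5.
U+0030 → 1-byte form 30 at offsets 0–0.
U+FA02 → 3-byte form EF A8 82 at offsets 1–3.
U+0113 → 2-byte form C4 93 at offsets 4–5.
Offset 5 falls in char 3's range; it's byte 2 of C4 93 = 0x93.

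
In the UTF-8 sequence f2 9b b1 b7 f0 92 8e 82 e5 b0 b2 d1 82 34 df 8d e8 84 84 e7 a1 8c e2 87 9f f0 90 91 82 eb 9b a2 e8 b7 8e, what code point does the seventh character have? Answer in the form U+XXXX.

Offset 0: leading byte 0xF2 = 11110010 → 4-byte char #1 = F2 9B B1 B7.
Offset 4: leading byte 0xF0 = 11110000 → 4-byte char #2 = F0 92 8E 82.
Offset 8: leading byte 0xE5 = 11100101 → 3-byte char #3 = E5 B0 B2.
Offset 11: leading byte 0xD1 = 11010001 → 2-byte char #4 = D1 82.
Offset 13: leading byte 0x34 = 00110100 → 1-byte char #5 = 34.
Offset 14: leading byte 0xDF = 11011111 → 2-byte char #6 = DF 8D.
Offset 16: leading byte 0xE8 = 11101000 → 3-byte char #7 = E8 84 84.
Leading byte 0xE8 = 11101000 matches 1110xxxx → 3-byte sequence.
Byte 1: 0xE8 = 11101000, payload 1000 (4 bits).
Byte 2: 0x84 = 10000100 (10xxxxxx ✓), payload 000100.
Byte 3: 0x84 = 10000100 (10xxxxxx ✓), payload 000100.
Concatenate: 1000000100000100 = 0x8104 (16 bits → U+8104).

U+8104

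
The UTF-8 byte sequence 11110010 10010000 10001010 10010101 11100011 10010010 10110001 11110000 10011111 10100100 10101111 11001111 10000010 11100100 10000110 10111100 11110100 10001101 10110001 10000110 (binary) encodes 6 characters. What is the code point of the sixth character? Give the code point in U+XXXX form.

Offset 0: leading byte 0xF2 = 11110010 → 4-byte char #1 = F2 90 8A 95.
Offset 4: leading byte 0xE3 = 11100011 → 3-byte char #2 = E3 92 B1.
Offset 7: leading byte 0xF0 = 11110000 → 4-byte char #3 = F0 9F A4 AF.
Offset 11: leading byte 0xCF = 11001111 → 2-byte char #4 = CF 82.
Offset 13: leading byte 0xE4 = 11100100 → 3-byte char #5 = E4 86 BC.
Offset 16: leading byte 0xF4 = 11110100 → 4-byte char #6 = F4 8D B1 86.
Leading byte 0xF4 = 11110100 matches 11110xxx → 4-byte sequence.
Byte 1: 0xF4 = 11110100, payload 100 (3 bits).
Byte 2: 0x8D = 10001101 (10xxxxxx ✓), payload 001101.
Byte 3: 0xB1 = 10110001 (10xxxxxx ✓), payload 110001.
Byte 4: 0x86 = 10000110 (10xxxxxx ✓), payload 000110.
Concatenate: 100001101110001000110 = 0x10DC46 (21 bits → U+10DC46).

U+10DC46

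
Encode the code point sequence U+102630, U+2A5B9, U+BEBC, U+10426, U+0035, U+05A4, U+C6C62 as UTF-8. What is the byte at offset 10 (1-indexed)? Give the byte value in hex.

0xBA

1-indexed offset 10 is 0-indexed offset 9.
U+102630 → 4-byte form F4 82 98 B0 at offsets 0–3.
U+2A5B9 → 4-byte form F0 AA 96 B9 at offsets 4–7.
U+BEBC → 3-byte form EB BA BC at offsets 8–10.
Offset 9 falls in char 3's range; it's byte 2 of EB BA BC = 0xBA.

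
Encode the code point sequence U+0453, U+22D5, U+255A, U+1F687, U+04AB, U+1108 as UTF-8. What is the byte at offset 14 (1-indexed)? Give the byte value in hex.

0xAB

1-indexed offset 14 is 0-indexed offset 13.
U+0453 → 2-byte form D1 93 at offsets 0–1.
U+22D5 → 3-byte form E2 8B 95 at offsets 2–4.
U+255A → 3-byte form E2 95 9A at offsets 5–7.
U+1F687 → 4-byte form F0 9F 9A 87 at offsets 8–11.
U+04AB → 2-byte form D2 AB at offsets 12–13.
Offset 13 falls in char 5's range; it's byte 2 of D2 AB = 0xAB.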